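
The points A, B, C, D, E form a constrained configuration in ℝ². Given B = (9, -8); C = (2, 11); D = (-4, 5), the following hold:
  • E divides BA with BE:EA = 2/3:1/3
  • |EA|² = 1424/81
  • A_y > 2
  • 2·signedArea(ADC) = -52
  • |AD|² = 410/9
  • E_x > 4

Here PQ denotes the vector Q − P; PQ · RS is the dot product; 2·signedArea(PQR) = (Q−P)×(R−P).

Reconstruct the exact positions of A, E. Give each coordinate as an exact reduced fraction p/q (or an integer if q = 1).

A = (7/3, 8/3)
E = (41/9, -8/9)

1. A_x = 7/3  [line -6·x + 6·y + -2 = 0 ∩ |AD|² = 410/9]
2. A_y = 8/3  [line -6·x + 6·y + -2 = 0 ∩ |AD|² = 410/9]
   → A = (7/3, 8/3)
3. E_x = 41/9  [E divides BA with BE:EA = 2/3:1/3]
4. E_y = -8/9  [E divides BA with BE:EA = 2/3:1/3]
   → E = (41/9, -8/9)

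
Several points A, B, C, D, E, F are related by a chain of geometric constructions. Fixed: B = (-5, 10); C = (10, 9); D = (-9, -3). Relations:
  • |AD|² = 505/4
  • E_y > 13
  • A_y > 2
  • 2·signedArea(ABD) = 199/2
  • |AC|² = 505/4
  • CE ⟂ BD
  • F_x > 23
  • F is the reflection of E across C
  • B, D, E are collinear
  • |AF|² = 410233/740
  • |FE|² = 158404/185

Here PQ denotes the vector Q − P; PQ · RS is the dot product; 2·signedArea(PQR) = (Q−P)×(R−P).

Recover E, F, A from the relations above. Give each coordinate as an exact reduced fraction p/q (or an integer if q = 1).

1. E_x = -737/185  [B, D, E are collinear ∩ CE ⟂ BD]
2. E_y = 2461/185  [B, D, E are collinear ∩ CE ⟂ BD]
   → E = (-737/185, 2461/185)
3. F_x = 4437/185  [F is the reflection of E across C]
4. F_y = 869/185  [F is the reflection of E across C]
   → F = (4437/185, 869/185)
5. A_x = 1/2  [line 13·x + -4·y + 11/2 = 0 ∩ |AD|² = 505/4]
6. A_y = 3  [line 13·x + -4·y + 11/2 = 0 ∩ |AD|² = 505/4]
   → A = (1/2, 3)

A = (1/2, 3)
E = (-737/185, 2461/185)
F = (4437/185, 869/185)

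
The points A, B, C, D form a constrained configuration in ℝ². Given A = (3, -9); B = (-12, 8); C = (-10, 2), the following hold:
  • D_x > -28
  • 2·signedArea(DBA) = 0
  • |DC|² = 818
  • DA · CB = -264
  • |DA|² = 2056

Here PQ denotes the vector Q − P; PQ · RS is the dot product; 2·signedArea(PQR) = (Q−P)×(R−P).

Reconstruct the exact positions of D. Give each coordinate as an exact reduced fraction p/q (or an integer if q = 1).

D = (-27, 25)

1. D_x = -27  [2·signedArea(DBA) = 0 ∩ DA · CB = -264]
2. D_y = 25  [2·signedArea(DBA) = 0 ∩ DA · CB = -264]
   → D = (-27, 25)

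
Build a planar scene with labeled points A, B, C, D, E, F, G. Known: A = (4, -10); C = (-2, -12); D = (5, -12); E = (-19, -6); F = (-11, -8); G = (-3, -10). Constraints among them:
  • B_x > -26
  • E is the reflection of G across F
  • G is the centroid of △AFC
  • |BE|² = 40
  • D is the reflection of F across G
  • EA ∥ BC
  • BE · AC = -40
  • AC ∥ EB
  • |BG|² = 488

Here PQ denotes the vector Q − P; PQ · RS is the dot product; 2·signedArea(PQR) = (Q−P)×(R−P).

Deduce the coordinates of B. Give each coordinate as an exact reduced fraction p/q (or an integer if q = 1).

1. B_x = -25  [EA ∥ BC ∩ AC ∥ EB]
2. B_y = -8  [EA ∥ BC ∩ AC ∥ EB]
   → B = (-25, -8)

B = (-25, -8)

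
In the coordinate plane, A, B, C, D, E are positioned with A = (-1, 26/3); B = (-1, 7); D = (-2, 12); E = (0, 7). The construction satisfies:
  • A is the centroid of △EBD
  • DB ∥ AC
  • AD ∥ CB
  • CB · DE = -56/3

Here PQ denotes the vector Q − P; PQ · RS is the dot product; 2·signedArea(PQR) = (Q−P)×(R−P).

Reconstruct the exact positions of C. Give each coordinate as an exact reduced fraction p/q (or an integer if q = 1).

C = (0, 11/3)

1. C_x = 0  [AD ∥ CB ∩ DB ∥ AC]
2. C_y = 11/3  [AD ∥ CB ∩ DB ∥ AC]
   → C = (0, 11/3)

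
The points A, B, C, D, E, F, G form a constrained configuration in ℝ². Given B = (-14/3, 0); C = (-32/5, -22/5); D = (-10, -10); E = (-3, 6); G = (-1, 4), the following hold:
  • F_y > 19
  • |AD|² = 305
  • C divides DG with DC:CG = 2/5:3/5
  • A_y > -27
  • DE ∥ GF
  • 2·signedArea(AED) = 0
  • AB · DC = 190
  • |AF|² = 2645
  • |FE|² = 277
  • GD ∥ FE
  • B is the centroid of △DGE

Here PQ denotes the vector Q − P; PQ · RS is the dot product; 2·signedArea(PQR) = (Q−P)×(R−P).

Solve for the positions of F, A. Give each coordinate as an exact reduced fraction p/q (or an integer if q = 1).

A = (-17, -26)
F = (6, 20)

1. F_x = 6  [GD ∥ FE ∩ DE ∥ GF]
2. F_y = 20  [GD ∥ FE ∩ DE ∥ GF]
   → F = (6, 20)
3. A_x = -17  [2·signedArea(AED) = 0 ∩ AB · DC = 190]
4. A_y = -26  [2·signedArea(AED) = 0 ∩ AB · DC = 190]
   → A = (-17, -26)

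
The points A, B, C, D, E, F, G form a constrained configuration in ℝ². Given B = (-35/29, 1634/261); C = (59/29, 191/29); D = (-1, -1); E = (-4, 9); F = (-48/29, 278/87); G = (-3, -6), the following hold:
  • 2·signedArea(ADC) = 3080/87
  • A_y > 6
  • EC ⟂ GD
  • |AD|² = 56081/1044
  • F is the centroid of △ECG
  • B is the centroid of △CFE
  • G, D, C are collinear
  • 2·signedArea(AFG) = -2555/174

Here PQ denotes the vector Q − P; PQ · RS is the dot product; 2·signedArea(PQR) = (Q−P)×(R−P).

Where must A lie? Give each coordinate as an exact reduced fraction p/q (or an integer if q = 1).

A = (-82/29, 1061/174)

1. A_x = -82/29  [2·signedArea(ADC) = 3080/87 ∩ 2·signedArea(AFG) = -2555/174]
2. A_y = 1061/174  [2·signedArea(ADC) = 3080/87 ∩ 2·signedArea(AFG) = -2555/174]
   → A = (-82/29, 1061/174)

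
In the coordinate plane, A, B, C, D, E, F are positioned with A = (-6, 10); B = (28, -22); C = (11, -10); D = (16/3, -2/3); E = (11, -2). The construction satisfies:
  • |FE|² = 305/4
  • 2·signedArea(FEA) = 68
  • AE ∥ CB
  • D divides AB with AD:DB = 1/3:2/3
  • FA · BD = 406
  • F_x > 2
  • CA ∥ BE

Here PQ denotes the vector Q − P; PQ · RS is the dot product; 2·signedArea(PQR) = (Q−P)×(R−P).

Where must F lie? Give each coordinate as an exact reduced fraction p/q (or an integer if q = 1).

1. F_x = 5/2  [2·signedArea(FEA) = 68 ∩ FA · BD = 406]
2. F_y = 0  [2·signedArea(FEA) = 68 ∩ FA · BD = 406]
   → F = (5/2, 0)

F = (5/2, 0)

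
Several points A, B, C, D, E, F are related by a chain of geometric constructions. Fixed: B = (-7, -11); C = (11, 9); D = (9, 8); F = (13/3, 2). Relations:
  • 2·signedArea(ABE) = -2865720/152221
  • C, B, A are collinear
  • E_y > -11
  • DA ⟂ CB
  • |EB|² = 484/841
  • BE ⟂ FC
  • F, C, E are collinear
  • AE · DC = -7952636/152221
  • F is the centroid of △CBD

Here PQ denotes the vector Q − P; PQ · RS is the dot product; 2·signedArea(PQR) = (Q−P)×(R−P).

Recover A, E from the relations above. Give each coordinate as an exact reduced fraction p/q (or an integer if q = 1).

1. A_x = 1739/181  [C, B, A are collinear ∩ DA ⟂ CB]
2. A_y = 1349/181  [C, B, A are collinear ∩ DA ⟂ CB]
   → A = (1739/181, 1349/181)
3. E_x = -6349/841  [F, C, E are collinear ∩ BE ⟂ FC]
4. E_y = -8811/841  [F, C, E are collinear ∩ BE ⟂ FC]
   → E = (-6349/841, -8811/841)

A = (1739/181, 1349/181)
E = (-6349/841, -8811/841)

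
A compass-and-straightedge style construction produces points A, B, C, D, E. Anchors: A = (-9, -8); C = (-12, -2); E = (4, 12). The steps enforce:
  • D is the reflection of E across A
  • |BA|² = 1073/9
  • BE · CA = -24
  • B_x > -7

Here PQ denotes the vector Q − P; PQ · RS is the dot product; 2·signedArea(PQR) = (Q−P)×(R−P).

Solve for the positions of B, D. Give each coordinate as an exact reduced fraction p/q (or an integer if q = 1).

1. B_x = -20/3  [line -3·x + 6·y + -36 = 0 ∩ |BA|² = 1073/9]
2. B_y = 8/3  [line -3·x + 6·y + -36 = 0 ∩ |BA|² = 1073/9]
   → B = (-20/3, 8/3)
3. D_x = -22  [D is the reflection of E across A]
4. D_y = -28  [D is the reflection of E across A]
   → D = (-22, -28)

B = (-20/3, 8/3)
D = (-22, -28)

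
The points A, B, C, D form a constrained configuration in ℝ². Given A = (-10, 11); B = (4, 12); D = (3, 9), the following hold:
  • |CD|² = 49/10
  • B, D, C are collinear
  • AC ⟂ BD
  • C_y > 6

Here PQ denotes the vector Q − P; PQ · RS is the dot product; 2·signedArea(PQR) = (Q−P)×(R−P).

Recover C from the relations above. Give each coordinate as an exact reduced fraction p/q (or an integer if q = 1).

1. C_x = 23/10  [B, D, C are collinear ∩ AC ⟂ BD]
2. C_y = 69/10  [B, D, C are collinear ∩ AC ⟂ BD]
   → C = (23/10, 69/10)

C = (23/10, 69/10)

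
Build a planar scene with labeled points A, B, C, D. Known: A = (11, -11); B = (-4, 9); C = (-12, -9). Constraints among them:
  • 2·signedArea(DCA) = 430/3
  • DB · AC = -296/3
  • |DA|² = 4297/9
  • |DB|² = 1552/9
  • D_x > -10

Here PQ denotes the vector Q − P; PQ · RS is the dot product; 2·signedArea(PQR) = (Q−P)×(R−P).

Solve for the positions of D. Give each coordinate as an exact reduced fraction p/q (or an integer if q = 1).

D = (-28/3, -3)

1. D_x = -28/3  [2·signedArea(DCA) = 430/3 ∩ DB · AC = -296/3]
2. D_y = -3  [2·signedArea(DCA) = 430/3 ∩ DB · AC = -296/3]
   → D = (-28/3, -3)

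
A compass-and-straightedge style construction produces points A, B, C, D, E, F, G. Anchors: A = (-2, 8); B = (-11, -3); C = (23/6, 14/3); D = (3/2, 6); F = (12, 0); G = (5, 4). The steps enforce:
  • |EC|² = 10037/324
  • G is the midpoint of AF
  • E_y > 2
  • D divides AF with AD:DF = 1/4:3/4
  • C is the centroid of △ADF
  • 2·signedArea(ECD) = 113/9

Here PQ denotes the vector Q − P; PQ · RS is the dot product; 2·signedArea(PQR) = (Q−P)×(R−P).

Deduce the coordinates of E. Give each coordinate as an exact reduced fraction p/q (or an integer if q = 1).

E = (-10/9, 19/9)

1. E_x = -10/9  [line -4/3·x + -7/3·y + 31/9 = 0 ∩ |EC|² = 10037/324]
2. E_y = 19/9  [line -4/3·x + -7/3·y + 31/9 = 0 ∩ |EC|² = 10037/324]
   → E = (-10/9, 19/9)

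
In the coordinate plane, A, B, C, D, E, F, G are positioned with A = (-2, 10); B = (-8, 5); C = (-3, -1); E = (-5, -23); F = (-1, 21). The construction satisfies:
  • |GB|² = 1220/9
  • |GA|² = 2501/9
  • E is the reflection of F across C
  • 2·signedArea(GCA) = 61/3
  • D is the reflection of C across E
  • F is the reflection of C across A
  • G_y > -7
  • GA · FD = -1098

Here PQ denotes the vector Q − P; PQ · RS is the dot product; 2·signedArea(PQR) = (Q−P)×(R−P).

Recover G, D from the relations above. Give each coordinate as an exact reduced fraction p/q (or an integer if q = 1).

D = (-7, -45)
G = (-16/3, -19/3)

1. D_x = -7  [D is the reflection of C across E]
2. D_y = -45  [D is the reflection of C across E]
   → D = (-7, -45)
3. G_x = -16/3  [2·signedArea(GCA) = 61/3 ∩ GA · FD = -1098]
4. G_y = -19/3  [2·signedArea(GCA) = 61/3 ∩ GA · FD = -1098]
   → G = (-16/3, -19/3)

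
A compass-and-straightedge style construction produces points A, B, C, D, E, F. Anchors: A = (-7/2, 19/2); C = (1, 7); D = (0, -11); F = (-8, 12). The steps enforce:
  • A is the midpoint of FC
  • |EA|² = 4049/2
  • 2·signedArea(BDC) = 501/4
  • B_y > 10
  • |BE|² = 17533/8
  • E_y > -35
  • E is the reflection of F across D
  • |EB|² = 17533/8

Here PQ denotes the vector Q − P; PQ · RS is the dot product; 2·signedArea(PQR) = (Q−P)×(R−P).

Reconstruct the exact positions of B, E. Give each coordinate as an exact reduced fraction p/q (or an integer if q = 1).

B = (-23/4, 43/4)
E = (8, -34)

1. E_x = 8  [E is the reflection of F across D]
2. E_y = -34  [E is the reflection of F across D]
   → E = (8, -34)
3. B_x = -23/4  [line -18·x + 1·y + -457/4 = 0 ∩ |BE|² = 17533/8]
4. B_y = 43/4  [line -18·x + 1·y + -457/4 = 0 ∩ |BE|² = 17533/8]
   → B = (-23/4, 43/4)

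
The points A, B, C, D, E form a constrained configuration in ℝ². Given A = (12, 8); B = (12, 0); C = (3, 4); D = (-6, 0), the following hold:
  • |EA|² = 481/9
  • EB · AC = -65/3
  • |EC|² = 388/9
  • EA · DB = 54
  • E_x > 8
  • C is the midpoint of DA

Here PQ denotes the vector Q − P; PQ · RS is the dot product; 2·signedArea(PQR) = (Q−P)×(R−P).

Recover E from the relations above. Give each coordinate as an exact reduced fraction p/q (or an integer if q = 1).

E = (9, 4/3)

1. E_x = 9  [EA · DB = 54 ∩ EB · AC = -65/3]
2. E_y = 4/3  [EA · DB = 54 ∩ EB · AC = -65/3]
   → E = (9, 4/3)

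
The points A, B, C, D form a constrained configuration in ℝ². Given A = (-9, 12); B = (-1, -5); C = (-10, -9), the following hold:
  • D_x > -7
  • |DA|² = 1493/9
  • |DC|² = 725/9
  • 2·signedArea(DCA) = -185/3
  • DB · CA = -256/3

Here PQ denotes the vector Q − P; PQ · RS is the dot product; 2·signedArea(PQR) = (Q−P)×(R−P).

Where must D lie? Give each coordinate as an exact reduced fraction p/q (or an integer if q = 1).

D = (-20/3, -2/3)

1. D_x = -20/3  [DB · CA = -256/3 ∩ 2·signedArea(DCA) = -185/3]
2. D_y = -2/3  [DB · CA = -256/3 ∩ 2·signedArea(DCA) = -185/3]
   → D = (-20/3, -2/3)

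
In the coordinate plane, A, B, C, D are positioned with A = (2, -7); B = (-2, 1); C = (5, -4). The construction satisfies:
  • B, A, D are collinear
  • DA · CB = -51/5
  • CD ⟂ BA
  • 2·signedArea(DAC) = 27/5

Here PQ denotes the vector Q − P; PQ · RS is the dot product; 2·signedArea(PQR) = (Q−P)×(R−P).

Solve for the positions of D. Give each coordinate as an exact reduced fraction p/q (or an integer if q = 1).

1. D_x = 7/5  [B, A, D are collinear ∩ CD ⟂ BA]
2. D_y = -29/5  [B, A, D are collinear ∩ CD ⟂ BA]
   → D = (7/5, -29/5)

D = (7/5, -29/5)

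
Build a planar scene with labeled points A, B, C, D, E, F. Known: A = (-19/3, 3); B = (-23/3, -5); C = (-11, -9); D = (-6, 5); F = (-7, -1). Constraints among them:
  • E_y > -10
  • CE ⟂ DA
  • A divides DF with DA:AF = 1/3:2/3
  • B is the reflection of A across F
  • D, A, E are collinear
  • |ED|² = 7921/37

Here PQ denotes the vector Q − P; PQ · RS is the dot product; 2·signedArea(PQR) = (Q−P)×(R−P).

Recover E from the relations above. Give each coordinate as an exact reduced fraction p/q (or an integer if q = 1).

1. E_x = -311/37  [D, A, E are collinear ∩ CE ⟂ DA]
2. E_y = -349/37  [D, A, E are collinear ∩ CE ⟂ DA]
   → E = (-311/37, -349/37)

E = (-311/37, -349/37)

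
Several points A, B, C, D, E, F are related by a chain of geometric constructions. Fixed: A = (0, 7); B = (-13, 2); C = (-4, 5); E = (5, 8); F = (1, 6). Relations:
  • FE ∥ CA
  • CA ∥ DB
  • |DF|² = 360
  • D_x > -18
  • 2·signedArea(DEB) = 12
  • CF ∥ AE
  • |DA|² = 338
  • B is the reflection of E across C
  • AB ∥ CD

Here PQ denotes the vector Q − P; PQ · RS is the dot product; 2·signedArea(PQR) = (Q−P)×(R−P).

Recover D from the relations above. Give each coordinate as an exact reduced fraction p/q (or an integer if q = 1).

D = (-17, 0)

1. D_x = -17  [CA ∥ DB ∩ AB ∥ CD]
2. D_y = 0  [CA ∥ DB ∩ AB ∥ CD]
   → D = (-17, 0)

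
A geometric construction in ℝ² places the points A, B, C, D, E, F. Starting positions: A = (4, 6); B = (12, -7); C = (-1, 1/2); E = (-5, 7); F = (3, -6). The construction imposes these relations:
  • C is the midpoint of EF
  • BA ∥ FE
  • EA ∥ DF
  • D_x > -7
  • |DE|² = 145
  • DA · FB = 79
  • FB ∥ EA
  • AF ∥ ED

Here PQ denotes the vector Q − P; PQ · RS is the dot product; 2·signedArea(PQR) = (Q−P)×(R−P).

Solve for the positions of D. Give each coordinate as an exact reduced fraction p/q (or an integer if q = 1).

D = (-6, -5)

1. D_x = -6  [EA ∥ DF ∩ AF ∥ ED]
2. D_y = -5  [EA ∥ DF ∩ AF ∥ ED]
   → D = (-6, -5)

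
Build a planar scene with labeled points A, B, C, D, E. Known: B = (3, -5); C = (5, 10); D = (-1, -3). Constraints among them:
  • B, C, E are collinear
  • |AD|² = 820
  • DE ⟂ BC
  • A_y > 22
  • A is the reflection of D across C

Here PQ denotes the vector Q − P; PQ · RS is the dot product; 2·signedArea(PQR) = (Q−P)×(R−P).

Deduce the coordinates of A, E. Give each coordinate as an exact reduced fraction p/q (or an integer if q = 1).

A = (11, 23)
E = (731/229, -815/229)

1. A_x = 11  [A is the reflection of D across C]
2. A_y = 23  [A is the reflection of D across C]
   → A = (11, 23)
3. E_x = 731/229  [B, C, E are collinear ∩ DE ⟂ BC]
4. E_y = -815/229  [B, C, E are collinear ∩ DE ⟂ BC]
   → E = (731/229, -815/229)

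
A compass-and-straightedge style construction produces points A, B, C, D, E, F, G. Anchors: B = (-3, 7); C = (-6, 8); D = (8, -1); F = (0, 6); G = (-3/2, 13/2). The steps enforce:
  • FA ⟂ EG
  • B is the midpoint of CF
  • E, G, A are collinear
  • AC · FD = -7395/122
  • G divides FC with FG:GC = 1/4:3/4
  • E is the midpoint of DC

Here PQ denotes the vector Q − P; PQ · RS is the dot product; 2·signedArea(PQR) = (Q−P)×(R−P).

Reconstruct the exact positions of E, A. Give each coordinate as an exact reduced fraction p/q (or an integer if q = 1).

1. E_x = 1  [E is the midpoint of DC]
2. E_y = 7/2  [E is the midpoint of DC]
   → E = (1, 7/2)
3. A_x = -39/61  [E, G, A are collinear ∩ FA ⟂ EG]
4. A_y = 667/122  [E, G, A are collinear ∩ FA ⟂ EG]
   → A = (-39/61, 667/122)

A = (-39/61, 667/122)
E = (1, 7/2)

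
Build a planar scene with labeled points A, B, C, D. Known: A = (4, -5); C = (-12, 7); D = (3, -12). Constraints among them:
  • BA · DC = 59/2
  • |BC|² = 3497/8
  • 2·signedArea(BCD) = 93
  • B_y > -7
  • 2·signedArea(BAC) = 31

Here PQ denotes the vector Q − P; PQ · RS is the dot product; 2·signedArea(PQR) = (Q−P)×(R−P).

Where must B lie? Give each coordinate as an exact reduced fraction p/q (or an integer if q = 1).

1. B_x = 15/4  [2·signedArea(BCD) = 93 ∩ BA · DC = 59/2]
2. B_y = -27/4  [2·signedArea(BCD) = 93 ∩ BA · DC = 59/2]
   → B = (15/4, -27/4)

B = (15/4, -27/4)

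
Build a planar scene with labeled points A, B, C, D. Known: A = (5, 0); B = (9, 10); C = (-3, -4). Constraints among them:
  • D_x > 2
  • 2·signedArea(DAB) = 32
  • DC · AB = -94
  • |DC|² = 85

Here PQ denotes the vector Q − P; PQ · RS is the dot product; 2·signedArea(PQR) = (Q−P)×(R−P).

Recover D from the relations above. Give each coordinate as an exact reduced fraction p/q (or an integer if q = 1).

1. D_x = 3  [DC · AB = -94 ∩ 2·signedArea(DAB) = 32]
2. D_y = 3  [DC · AB = -94 ∩ 2·signedArea(DAB) = 32]
   → D = (3, 3)

D = (3, 3)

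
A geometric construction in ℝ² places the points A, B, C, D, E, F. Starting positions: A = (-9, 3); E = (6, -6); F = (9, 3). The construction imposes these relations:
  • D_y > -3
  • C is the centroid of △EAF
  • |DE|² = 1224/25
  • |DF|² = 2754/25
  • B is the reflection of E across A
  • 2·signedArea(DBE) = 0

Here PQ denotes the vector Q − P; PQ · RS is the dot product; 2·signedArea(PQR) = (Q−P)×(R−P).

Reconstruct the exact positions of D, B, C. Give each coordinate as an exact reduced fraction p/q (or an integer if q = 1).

1. B_x = -24  [B is the reflection of E across A]
2. B_y = 12  [B is the reflection of E across A]
   → B = (-24, 12)
3. C_x = 2  [C is the centroid of △EAF]
4. C_y = 0  [C is the centroid of △EAF]
   → C = (2, 0)
5. D_x = 0  [line 18·x + 30·y + 72 = 0 ∩ |DE|² = 1224/25]
6. D_y = -12/5  [line 18·x + 30·y + 72 = 0 ∩ |DE|² = 1224/25]
   → D = (0, -12/5)

B = (-24, 12)
C = (2, 0)
D = (0, -12/5)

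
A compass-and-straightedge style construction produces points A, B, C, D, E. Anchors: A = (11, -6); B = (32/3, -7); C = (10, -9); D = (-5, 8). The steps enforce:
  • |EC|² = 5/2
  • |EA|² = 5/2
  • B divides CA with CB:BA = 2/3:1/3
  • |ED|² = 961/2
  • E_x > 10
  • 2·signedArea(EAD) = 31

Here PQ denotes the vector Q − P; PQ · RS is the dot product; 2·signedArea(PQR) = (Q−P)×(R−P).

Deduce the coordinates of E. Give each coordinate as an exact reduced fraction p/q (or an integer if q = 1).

E = (21/2, -15/2)

1. E_x = 21/2  [line -14·x + -16·y + 27 = 0 ∩ |EA|² = 5/2]
2. E_y = -15/2  [line -14·x + -16·y + 27 = 0 ∩ |EA|² = 5/2]
   → E = (21/2, -15/2)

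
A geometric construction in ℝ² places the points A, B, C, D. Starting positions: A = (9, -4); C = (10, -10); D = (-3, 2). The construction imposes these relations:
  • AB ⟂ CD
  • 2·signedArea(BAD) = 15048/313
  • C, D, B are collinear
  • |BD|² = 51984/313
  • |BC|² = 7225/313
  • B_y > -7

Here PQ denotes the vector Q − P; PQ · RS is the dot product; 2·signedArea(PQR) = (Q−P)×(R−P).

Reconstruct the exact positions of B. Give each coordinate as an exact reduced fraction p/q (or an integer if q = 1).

1. B_x = 2025/313  [C, D, B are collinear ∩ AB ⟂ CD]
2. B_y = -2110/313  [C, D, B are collinear ∩ AB ⟂ CD]
   → B = (2025/313, -2110/313)

B = (2025/313, -2110/313)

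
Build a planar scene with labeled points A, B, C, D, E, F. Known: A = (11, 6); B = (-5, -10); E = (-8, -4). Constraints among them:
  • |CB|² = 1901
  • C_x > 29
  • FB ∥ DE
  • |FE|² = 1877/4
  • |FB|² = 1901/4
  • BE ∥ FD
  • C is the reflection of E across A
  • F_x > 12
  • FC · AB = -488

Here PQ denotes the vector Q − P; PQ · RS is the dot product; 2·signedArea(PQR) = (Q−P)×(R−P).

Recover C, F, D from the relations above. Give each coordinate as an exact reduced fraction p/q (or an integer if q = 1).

1. C_x = 30  [C is the reflection of E across A]
2. C_y = 16  [C is the reflection of E across A]
   → C = (30, 16)
3. F_x = 25/2  [line 16·x + 16·y + -248 = 0 ∩ |FE|² = 1877/4]
4. F_y = 3  [line 16·x + 16·y + -248 = 0 ∩ |FE|² = 1877/4]
   → F = (25/2, 3)
5. D_x = 19/2  [FB ∥ DE ∩ BE ∥ FD]
6. D_y = 9  [FB ∥ DE ∩ BE ∥ FD]
   → D = (19/2, 9)

C = (30, 16)
D = (19/2, 9)
F = (25/2, 3)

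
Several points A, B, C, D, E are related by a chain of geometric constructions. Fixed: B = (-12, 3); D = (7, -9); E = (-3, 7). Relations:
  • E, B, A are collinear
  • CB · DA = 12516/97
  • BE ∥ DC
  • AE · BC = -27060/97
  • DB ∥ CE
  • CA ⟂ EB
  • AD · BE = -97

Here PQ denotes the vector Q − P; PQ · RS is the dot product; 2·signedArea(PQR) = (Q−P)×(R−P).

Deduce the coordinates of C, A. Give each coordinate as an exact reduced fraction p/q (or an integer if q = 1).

1. C_x = 16  [DB ∥ CE ∩ BE ∥ DC]
2. C_y = -5  [DB ∥ CE ∩ BE ∥ DC]
   → C = (16, -5)
3. A_x = 816/97  [E, B, A are collinear ∩ CA ⟂ EB]
4. A_y = 1171/97  [E, B, A are collinear ∩ CA ⟂ EB]
   → A = (816/97, 1171/97)

A = (816/97, 1171/97)
C = (16, -5)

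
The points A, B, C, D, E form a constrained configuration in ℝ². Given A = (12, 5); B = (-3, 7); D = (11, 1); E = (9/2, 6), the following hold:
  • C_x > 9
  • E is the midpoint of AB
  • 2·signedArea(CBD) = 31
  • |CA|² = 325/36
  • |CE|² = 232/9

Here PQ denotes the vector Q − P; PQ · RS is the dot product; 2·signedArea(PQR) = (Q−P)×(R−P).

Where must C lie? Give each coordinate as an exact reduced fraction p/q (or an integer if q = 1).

C = (55/6, 4)

1. C_x = 55/6  [line 6·x + 14·y + -111 = 0 ∩ |CE|² = 232/9]
2. C_y = 4  [line 6·x + 14·y + -111 = 0 ∩ |CE|² = 232/9]
   → C = (55/6, 4)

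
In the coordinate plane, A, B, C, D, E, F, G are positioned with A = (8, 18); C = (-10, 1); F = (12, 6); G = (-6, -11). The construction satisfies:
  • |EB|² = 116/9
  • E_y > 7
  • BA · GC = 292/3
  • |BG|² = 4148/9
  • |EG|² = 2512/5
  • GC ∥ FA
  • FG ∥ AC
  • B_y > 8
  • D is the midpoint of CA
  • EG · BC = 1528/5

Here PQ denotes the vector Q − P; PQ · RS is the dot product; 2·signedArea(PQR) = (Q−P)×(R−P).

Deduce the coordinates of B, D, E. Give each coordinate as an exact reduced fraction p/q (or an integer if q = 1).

B = (10/3, 25/3)
D = (-1, 19/2)
E = (34/5, 37/5)

1. B_x = 10/3  [line 4·x + -12·y + 260/3 = 0 ∩ |BG|² = 4148/9]
2. B_y = 25/3  [line 4·x + -12·y + 260/3 = 0 ∩ |BG|² = 4148/9]
   → B = (10/3, 25/3)
3. D_x = -1  [D is the midpoint of CA]
4. D_y = 19/2  [D is the midpoint of CA]
   → D = (-1, 19/2)
5. E_x = 34/5  [line 40/3·x + 22/3·y + -2174/15 = 0 ∩ |EG|² = 2512/5]
6. E_y = 37/5  [line 40/3·x + 22/3·y + -2174/15 = 0 ∩ |EG|² = 2512/5]
   → E = (34/5, 37/5)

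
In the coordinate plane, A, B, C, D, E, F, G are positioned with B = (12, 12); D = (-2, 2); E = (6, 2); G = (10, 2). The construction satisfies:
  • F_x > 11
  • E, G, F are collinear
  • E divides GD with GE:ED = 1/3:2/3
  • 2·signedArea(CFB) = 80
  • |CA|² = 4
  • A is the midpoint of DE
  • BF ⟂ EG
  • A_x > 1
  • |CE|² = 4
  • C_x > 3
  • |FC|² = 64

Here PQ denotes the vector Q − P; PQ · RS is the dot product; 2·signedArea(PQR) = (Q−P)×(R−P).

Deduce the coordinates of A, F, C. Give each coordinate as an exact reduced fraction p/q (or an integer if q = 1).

A = (2, 2)
C = (4, 2)
F = (12, 2)

1. A_x = 2  [A is the midpoint of DE]
2. A_y = 2  [A is the midpoint of DE]
   → A = (2, 2)
3. F_x = 12  [E, G, F are collinear ∩ BF ⟂ EG]
4. F_y = 2  [E, G, F are collinear ∩ BF ⟂ EG]
   → F = (12, 2)
5. C_x = 4  [2·signedArea(CFB) = 80]
6. C_y = 2  [|CA|² = 4]
   → C = (4, 2)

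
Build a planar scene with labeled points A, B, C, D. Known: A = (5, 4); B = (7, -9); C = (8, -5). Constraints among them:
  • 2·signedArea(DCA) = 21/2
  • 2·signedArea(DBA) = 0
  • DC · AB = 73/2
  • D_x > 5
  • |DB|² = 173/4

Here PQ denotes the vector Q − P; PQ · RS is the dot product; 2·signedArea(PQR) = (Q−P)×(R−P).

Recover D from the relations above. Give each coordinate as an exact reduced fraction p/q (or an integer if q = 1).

1. D_x = 6  [2·signedArea(DBA) = 0 ∩ DC · AB = 73/2]
2. D_y = -5/2  [2·signedArea(DBA) = 0 ∩ DC · AB = 73/2]
   → D = (6, -5/2)

D = (6, -5/2)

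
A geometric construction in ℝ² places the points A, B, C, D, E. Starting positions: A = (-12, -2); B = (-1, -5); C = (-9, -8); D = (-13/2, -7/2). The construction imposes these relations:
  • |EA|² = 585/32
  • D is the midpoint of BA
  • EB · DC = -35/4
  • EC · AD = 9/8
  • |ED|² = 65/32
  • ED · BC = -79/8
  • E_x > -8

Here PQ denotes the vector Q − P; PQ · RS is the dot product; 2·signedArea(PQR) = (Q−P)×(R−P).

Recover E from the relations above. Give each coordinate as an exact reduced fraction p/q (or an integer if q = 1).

1. E_x = -63/8  [EB · DC = -35/4 ∩ EC · AD = 9/8]
2. E_y = -25/8  [EB · DC = -35/4 ∩ EC · AD = 9/8]
   → E = (-63/8, -25/8)

E = (-63/8, -25/8)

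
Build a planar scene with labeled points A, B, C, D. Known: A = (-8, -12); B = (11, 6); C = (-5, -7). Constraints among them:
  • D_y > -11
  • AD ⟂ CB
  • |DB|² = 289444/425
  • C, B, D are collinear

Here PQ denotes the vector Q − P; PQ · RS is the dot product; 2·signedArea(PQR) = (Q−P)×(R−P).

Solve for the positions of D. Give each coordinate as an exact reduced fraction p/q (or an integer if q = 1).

1. D_x = -3933/425  [C, B, D are collinear ∩ AD ⟂ CB]
2. D_y = -4444/425  [C, B, D are collinear ∩ AD ⟂ CB]
   → D = (-3933/425, -4444/425)

D = (-3933/425, -4444/425)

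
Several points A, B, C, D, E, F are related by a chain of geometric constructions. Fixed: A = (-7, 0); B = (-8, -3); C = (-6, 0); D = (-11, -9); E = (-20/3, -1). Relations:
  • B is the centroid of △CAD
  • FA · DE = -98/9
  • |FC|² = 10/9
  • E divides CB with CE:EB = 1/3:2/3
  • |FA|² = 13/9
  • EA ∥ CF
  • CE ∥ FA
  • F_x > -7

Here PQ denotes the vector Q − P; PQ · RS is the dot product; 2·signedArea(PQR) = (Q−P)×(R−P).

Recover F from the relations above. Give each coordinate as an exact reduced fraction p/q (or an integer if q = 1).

1. F_x = -19/3  [CE ∥ FA ∩ EA ∥ CF]
2. F_y = 1  [CE ∥ FA ∩ EA ∥ CF]
   → F = (-19/3, 1)

F = (-19/3, 1)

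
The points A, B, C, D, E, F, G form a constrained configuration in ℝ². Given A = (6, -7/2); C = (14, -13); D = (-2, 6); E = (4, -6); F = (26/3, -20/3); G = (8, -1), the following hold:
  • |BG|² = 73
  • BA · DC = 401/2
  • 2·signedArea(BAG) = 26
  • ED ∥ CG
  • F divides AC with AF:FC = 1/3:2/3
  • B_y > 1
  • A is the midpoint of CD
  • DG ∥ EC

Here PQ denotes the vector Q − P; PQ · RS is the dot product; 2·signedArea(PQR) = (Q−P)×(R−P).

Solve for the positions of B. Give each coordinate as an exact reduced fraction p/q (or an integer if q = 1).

B = (0, 2)

1. B_x = 0  [2·signedArea(BAG) = 26 ∩ BA · DC = 401/2]
2. B_y = 2  [2·signedArea(BAG) = 26 ∩ BA · DC = 401/2]
   → B = (0, 2)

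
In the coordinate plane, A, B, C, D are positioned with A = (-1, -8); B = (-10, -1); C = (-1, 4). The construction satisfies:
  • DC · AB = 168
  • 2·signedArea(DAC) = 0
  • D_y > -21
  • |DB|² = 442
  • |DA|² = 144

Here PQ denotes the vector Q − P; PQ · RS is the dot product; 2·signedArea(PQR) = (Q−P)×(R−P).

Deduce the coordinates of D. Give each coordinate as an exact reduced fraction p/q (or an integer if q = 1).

1. D_x = -1  [2·signedArea(DAC) = 0 ∩ DC · AB = 168]
2. D_y = -20  [2·signedArea(DAC) = 0 ∩ DC · AB = 168]
   → D = (-1, -20)

D = (-1, -20)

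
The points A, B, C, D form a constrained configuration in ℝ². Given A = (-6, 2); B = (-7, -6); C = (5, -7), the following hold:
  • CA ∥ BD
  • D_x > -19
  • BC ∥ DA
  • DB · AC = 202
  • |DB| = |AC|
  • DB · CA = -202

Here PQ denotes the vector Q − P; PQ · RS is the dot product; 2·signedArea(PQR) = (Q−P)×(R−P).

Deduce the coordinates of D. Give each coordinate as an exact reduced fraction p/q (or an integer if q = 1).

1. D_x = -18  [BC ∥ DA ∩ CA ∥ BD]
2. D_y = 3  [BC ∥ DA ∩ CA ∥ BD]
   → D = (-18, 3)

D = (-18, 3)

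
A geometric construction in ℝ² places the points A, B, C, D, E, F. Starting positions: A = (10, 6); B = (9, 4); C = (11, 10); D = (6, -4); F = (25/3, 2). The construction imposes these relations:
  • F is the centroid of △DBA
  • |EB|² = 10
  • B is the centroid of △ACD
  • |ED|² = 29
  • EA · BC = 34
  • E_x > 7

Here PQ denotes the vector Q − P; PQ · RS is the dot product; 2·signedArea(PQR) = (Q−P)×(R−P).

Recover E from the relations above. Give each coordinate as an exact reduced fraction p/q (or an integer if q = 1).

1. E_x = 8  [line -2·x + -6·y + 22 = 0 ∩ |EB|² = 10]
2. E_y = 1  [line -2·x + -6·y + 22 = 0 ∩ |EB|² = 10]
   → E = (8, 1)

E = (8, 1)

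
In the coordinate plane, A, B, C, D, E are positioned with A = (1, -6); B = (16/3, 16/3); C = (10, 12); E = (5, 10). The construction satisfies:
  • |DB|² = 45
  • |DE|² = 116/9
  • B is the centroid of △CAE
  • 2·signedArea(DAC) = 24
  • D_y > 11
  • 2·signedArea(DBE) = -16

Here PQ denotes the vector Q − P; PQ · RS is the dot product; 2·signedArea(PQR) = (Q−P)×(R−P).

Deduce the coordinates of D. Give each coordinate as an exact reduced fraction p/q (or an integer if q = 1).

D = (25/3, 34/3)

1. D_x = 25/3  [2·signedArea(DBE) = -16 ∩ 2·signedArea(DAC) = 24]
2. D_y = 34/3  [2·signedArea(DBE) = -16 ∩ 2·signedArea(DAC) = 24]
   → D = (25/3, 34/3)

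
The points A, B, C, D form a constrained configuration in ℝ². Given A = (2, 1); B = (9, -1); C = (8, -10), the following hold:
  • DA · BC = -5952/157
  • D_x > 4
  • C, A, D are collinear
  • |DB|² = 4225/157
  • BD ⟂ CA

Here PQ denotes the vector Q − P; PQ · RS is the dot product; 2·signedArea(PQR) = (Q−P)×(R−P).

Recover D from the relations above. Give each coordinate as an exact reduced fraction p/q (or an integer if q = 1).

D = (698/157, -547/157)

1. D_x = 698/157  [C, A, D are collinear ∩ BD ⟂ CA]
2. D_y = -547/157  [C, A, D are collinear ∩ BD ⟂ CA]
   → D = (698/157, -547/157)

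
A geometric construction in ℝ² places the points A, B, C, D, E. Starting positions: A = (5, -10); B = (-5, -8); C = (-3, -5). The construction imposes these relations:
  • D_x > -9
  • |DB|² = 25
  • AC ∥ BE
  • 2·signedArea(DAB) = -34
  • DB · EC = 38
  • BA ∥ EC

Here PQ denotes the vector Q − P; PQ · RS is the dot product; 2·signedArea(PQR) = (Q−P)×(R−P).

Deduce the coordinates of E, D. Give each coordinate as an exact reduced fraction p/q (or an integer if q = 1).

D = (-8, -4)
E = (-13, -3)

1. E_x = -13  [BA ∥ EC ∩ AC ∥ BE]
2. E_y = -3  [BA ∥ EC ∩ AC ∥ BE]
   → E = (-13, -3)
3. D_x = -8  [2·signedArea(DAB) = -34 ∩ DB · EC = 38]
4. D_y = -4  [2·signedArea(DAB) = -34 ∩ DB · EC = 38]
   → D = (-8, -4)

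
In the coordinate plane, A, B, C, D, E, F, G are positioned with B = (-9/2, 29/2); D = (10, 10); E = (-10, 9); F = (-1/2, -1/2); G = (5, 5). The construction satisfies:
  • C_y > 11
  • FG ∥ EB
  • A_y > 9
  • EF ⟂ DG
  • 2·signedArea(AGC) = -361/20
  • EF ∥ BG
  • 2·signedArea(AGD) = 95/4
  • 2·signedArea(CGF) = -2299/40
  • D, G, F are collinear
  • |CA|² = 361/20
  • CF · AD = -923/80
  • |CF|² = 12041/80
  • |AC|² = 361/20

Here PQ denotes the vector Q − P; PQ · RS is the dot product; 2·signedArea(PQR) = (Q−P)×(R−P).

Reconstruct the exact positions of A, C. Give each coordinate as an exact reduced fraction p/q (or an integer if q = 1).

A = (5, 39/4)
C = (6/5, 233/20)

1. C_x = 6/5  [line 11/2·x + -11/2·y + 2299/40 = 0 ∩ |CF|² = 12041/80]
2. C_y = 233/20  [line 11/2·x + -11/2·y + 2299/40 = 0 ∩ |CF|² = 12041/80]
   → C = (6/5, 233/20)
3. A_x = 5  [2·signedArea(AGC) = -361/20 ∩ 2·signedArea(AGD) = 95/4]
4. A_y = 39/4  [2·signedArea(AGC) = -361/20 ∩ 2·signedArea(AGD) = 95/4]
   → A = (5, 39/4)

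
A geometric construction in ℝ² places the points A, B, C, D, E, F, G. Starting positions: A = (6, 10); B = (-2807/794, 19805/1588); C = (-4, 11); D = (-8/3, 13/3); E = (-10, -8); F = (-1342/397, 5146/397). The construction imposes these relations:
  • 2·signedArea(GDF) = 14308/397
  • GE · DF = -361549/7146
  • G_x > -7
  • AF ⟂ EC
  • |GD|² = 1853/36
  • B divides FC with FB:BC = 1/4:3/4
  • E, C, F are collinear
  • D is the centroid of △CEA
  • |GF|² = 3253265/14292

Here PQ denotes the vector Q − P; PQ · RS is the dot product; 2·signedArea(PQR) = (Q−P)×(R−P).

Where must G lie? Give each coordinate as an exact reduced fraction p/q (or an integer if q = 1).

G = (-19/3, -11/6)

1. G_x = -19/3  [2·signedArea(GDF) = 14308/397 ∩ GE · DF = -361549/7146]
2. G_y = -11/6  [2·signedArea(GDF) = 14308/397 ∩ GE · DF = -361549/7146]
   → G = (-19/3, -11/6)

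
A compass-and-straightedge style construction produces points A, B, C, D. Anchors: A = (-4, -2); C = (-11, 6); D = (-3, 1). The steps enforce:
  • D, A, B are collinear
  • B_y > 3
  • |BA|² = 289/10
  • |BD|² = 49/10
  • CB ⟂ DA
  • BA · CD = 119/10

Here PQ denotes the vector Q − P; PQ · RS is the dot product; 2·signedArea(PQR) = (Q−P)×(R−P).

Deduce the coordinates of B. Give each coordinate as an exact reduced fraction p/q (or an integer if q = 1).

B = (-23/10, 31/10)

1. B_x = -23/10  [D, A, B are collinear ∩ CB ⟂ DA]
2. B_y = 31/10  [D, A, B are collinear ∩ CB ⟂ DA]
   → B = (-23/10, 31/10)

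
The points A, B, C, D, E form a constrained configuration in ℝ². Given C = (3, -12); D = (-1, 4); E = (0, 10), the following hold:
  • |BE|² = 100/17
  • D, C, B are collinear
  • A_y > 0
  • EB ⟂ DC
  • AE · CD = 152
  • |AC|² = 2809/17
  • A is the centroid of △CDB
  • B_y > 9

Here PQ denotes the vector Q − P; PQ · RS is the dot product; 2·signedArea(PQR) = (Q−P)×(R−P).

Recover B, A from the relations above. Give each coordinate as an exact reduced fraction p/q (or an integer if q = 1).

1. B_x = -40/17  [D, C, B are collinear ∩ EB ⟂ DC]
2. B_y = 160/17  [D, C, B are collinear ∩ EB ⟂ DC]
   → B = (-40/17, 160/17)
3. A_x = -2/17  [A is the centroid of △CDB]
4. A_y = 8/17  [A is the centroid of △CDB]
   → A = (-2/17, 8/17)

A = (-2/17, 8/17)
B = (-40/17, 160/17)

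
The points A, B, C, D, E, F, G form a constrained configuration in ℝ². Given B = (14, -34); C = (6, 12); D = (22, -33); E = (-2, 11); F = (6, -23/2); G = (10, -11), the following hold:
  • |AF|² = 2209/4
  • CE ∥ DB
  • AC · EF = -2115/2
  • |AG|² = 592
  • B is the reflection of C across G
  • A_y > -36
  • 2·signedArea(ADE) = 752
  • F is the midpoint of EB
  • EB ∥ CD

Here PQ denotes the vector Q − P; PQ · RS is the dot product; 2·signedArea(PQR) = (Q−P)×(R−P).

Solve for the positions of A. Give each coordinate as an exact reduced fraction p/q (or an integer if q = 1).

A = (6, -35)

1. A_x = 6  [AC · EF = -2115/2 ∩ 2·signedArea(ADE) = 752]
2. A_y = -35  [AC · EF = -2115/2 ∩ 2·signedArea(ADE) = 752]
   → A = (6, -35)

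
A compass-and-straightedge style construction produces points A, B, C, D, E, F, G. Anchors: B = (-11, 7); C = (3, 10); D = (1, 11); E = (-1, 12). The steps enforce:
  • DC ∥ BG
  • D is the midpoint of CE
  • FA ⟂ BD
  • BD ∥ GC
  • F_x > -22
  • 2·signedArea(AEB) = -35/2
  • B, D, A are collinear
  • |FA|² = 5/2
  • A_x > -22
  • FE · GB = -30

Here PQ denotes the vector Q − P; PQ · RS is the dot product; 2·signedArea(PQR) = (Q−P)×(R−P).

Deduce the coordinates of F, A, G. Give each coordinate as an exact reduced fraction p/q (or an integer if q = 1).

1. A_x = -43/2  [B, D, A are collinear ∩ 2·signedArea(AEB) = -35/2]
2. A_y = 7/2  [B, D, A are collinear ∩ 2·signedArea(AEB) = -35/2]
   → A = (-43/2, 7/2)
3. G_x = -9  [BD ∥ GC ∩ DC ∥ BG]
4. G_y = 6  [BD ∥ GC ∩ DC ∥ BG]
   → G = (-9, 6)
5. F_x = -21  [FE · GB = -30 ∩ FA ⟂ BD]
6. F_y = 2  [FE · GB = -30 ∩ FA ⟂ BD]
   → F = (-21, 2)

A = (-43/2, 7/2)
F = (-21, 2)
G = (-9, 6)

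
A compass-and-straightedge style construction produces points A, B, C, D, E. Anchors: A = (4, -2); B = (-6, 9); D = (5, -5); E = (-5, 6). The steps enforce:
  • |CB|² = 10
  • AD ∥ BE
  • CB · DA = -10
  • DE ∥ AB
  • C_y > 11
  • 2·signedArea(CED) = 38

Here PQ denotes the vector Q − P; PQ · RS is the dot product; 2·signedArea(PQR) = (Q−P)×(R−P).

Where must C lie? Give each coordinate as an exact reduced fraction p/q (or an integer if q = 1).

C = (-7, 12)

1. C_x = -7  [CB · DA = -10 ∩ 2·signedArea(CED) = 38]
2. C_y = 12  [CB · DA = -10 ∩ 2·signedArea(CED) = 38]
   → C = (-7, 12)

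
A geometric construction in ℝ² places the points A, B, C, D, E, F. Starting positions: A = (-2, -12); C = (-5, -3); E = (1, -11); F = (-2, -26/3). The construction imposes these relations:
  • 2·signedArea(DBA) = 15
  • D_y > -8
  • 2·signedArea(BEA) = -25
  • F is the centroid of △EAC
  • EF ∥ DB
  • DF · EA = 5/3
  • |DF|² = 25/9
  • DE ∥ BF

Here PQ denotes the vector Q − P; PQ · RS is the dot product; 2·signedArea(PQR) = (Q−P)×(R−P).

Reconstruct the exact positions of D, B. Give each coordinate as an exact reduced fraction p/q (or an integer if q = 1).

1. D_x = -2  [line 3·x + 1·y + 13 = 0 ∩ |DF|² = 25/9]
2. D_y = -7  [line 3·x + 1·y + 13 = 0 ∩ |DF|² = 25/9]
   → D = (-2, -7)
3. B_x = -5  [2·signedArea(DBA) = 15 ∩ DE ∥ BF]
4. B_y = -14/3  [2·signedArea(DBA) = 15 ∩ DE ∥ BF]
   → B = (-5, -14/3)

B = (-5, -14/3)
D = (-2, -7)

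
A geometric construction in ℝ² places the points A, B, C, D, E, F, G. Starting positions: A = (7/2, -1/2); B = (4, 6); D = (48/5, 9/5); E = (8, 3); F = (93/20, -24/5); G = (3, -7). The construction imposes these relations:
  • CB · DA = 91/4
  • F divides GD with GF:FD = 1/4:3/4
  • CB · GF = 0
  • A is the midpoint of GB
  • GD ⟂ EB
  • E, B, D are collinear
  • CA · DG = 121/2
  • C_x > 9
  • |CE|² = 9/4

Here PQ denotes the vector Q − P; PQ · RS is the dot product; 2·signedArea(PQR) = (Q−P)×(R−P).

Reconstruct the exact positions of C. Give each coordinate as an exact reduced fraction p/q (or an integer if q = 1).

1. C_x = 46/5  [CB · GF = 0 ∩ CB · DA = 91/4]
2. C_y = 21/10  [CB · GF = 0 ∩ CB · DA = 91/4]
   → C = (46/5, 21/10)

C = (46/5, 21/10)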